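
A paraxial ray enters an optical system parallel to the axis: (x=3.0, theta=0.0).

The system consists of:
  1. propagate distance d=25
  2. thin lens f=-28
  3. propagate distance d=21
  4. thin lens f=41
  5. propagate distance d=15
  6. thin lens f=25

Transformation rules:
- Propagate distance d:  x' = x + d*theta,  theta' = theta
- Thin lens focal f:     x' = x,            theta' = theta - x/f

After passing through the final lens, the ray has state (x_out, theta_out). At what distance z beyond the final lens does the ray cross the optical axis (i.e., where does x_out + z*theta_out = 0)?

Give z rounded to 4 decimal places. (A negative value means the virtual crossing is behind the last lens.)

Answer: 22.6065

Derivation:
Initial: x=3.0000 theta=0.0000
After 1 (propagate distance d=25): x=3.0000 theta=0.0000
After 2 (thin lens f=-28): x=3.0000 theta=3/28 (≈0.1071)
After 3 (propagate distance d=21): x=5.2500 theta=3/28 (≈0.1071)
After 4 (thin lens f=41): x=5.2500 theta=-6/287 (≈-0.0209)
After 5 (propagate distance d=15): x=5667/1148 (≈4.9364) theta=-6/287 (≈-0.0209)
After 6 (thin lens f=25): x=5667/1148 (≈4.9364) theta=-6267/28700 (≈-0.2184)
z_focus = -x_out/theta_out = -(5667/1148)/(-6267/28700) = 47225/2089 ≈ 22.6065
Rounded to 4 decimal places: z = 22.6065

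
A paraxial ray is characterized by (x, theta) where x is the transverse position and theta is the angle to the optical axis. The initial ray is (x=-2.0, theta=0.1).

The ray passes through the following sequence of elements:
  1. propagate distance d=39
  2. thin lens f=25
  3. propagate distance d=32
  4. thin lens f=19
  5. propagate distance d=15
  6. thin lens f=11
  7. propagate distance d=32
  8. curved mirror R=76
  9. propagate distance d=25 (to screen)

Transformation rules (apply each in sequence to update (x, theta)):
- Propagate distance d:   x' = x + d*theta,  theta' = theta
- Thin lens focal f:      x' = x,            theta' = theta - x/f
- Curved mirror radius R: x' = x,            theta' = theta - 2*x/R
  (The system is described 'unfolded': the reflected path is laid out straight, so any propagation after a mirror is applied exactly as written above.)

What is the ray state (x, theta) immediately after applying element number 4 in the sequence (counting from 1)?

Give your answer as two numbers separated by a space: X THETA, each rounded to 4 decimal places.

Initial: x=-2.0000 theta=0.1000
After 1 (propagate distance d=39): x=1.9000 theta=0.1000
After 2 (thin lens f=25): x=1.9000 theta=0.0240
After 3 (propagate distance d=32): x=2.6680 theta=0.0240
After 4 (thin lens f=19): x=2.6680 theta=-553/4750 (≈-0.1164)
Rounded to 4 decimal places: x = 2.6680, theta = -0.1164

Answer: 2.6680 -0.1164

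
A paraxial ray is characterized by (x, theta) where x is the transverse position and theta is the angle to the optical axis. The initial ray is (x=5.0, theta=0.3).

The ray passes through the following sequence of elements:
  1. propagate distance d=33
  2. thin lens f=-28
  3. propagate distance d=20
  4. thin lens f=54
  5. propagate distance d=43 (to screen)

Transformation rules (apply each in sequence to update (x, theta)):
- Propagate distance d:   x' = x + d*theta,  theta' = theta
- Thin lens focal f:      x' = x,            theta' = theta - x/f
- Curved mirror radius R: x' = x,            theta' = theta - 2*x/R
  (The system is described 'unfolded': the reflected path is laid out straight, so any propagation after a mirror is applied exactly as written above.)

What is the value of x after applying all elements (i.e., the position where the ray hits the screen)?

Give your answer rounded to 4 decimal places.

Initial: x=5.0000 theta=0.3000
After 1 (propagate distance d=33): x=14.9000 theta=0.3000
After 2 (thin lens f=-28): x=14.9000 theta=233/280 (≈0.8321)
After 3 (propagate distance d=20): x=1104/35 (≈31.5429) theta=233/280 (≈0.8321)
After 4 (thin lens f=54): x=1104/35 (≈31.5429) theta=125/504 (≈0.2480)
After 5 (propagate distance d=43 (to screen)): x=106363/2520 (≈42.2075) theta=125/504 (≈0.2480)
Rounded to 4 decimal places: x = 42.2075

Answer: 42.2075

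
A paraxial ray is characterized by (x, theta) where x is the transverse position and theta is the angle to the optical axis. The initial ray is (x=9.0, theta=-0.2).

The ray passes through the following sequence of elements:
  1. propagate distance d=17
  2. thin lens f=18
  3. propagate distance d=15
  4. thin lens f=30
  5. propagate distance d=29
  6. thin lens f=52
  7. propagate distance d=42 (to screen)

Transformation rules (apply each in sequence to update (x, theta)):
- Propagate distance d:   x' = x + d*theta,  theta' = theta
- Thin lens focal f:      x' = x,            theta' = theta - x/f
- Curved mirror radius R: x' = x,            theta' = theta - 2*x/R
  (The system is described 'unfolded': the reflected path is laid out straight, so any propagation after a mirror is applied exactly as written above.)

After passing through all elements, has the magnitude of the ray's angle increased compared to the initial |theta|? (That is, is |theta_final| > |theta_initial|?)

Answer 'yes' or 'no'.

Answer: no

Derivation:
Initial: x=9.0000 theta=-0.2000
After 1 (propagate distance d=17): x=5.6000 theta=-0.2000
After 2 (thin lens f=18): x=5.6000 theta=-23/45 (≈-0.5111)
After 3 (propagate distance d=15): x=-31/15 (≈-2.0667) theta=-23/45 (≈-0.5111)
After 4 (thin lens f=30): x=-31/15 (≈-2.0667) theta=-199/450 (≈-0.4422)
After 5 (propagate distance d=29): x=-6701/450 (≈-14.8911) theta=-199/450 (≈-0.4422)
After 6 (thin lens f=52): x=-6701/450 (≈-14.8911) theta=-3647/23400 (≈-0.1559)
After 7 (propagate distance d=42 (to screen)): x=-250813/11700 (≈-21.4370) theta=-3647/23400 (≈-0.1559)
|theta_initial|=0.2000 |theta_final|=3647/23400 (≈0.1559) -> not increased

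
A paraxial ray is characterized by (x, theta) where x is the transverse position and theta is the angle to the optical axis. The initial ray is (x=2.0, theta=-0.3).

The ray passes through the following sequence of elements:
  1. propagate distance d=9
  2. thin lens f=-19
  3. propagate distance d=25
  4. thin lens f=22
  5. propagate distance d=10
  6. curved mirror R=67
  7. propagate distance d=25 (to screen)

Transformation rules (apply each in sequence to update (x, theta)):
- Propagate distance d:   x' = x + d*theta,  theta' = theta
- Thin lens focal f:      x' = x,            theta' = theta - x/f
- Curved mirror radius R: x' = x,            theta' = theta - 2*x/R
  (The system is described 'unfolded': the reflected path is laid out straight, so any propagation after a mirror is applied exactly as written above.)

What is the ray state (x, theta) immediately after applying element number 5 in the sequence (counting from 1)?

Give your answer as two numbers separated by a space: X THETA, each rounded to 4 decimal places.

Answer: -8.3435 0.0778

Derivation:
Initial: x=2.0000 theta=-0.3000
After 1 (propagate distance d=9): x=-0.7000 theta=-0.3000
After 2 (thin lens f=-19): x=-0.7000 theta=-32/95 (≈-0.3368)
After 3 (propagate distance d=25): x=-1733/190 (≈-9.1211) theta=-32/95 (≈-0.3368)
After 4 (thin lens f=22): x=-1733/190 (≈-9.1211) theta=65/836 (≈0.0778)
After 5 (propagate distance d=10): x=-8719/1045 (≈-8.3435) theta=65/836 (≈0.0778)
Rounded to 4 decimal places: x = -8.3435, theta = 0.0778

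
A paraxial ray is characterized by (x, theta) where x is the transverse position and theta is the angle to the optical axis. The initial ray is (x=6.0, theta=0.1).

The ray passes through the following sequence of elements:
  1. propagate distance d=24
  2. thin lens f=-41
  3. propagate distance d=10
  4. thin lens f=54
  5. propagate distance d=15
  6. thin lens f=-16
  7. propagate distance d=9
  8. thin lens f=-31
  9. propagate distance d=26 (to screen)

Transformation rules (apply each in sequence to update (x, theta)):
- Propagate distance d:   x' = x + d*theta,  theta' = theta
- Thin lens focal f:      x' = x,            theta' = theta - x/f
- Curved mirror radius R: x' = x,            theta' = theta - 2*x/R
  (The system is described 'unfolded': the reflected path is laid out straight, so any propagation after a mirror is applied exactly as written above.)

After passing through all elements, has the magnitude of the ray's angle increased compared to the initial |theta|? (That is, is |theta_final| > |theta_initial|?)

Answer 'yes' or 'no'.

Answer: yes

Derivation:
Initial: x=6.0000 theta=0.1000
After 1 (propagate distance d=24): x=8.4000 theta=0.1000
After 2 (thin lens f=-41): x=8.4000 theta=25/82 (≈0.3049)
After 3 (propagate distance d=10): x=2347/205 (≈11.4488) theta=25/82 (≈0.3049)
After 4 (thin lens f=54): x=2347/205 (≈11.4488) theta=514/5535 (≈0.0929)
After 5 (propagate distance d=15): x=23693/1845 (≈12.8417) theta=514/5535 (≈0.0929)
After 6 (thin lens f=-16): x=23693/1845 (≈12.8417) theta=79303/88560 (≈0.8955)
After 7 (propagate distance d=9): x=616997/29520 (≈20.9010) theta=79303/88560 (≈0.8955)
After 8 (thin lens f=-31): x=616997/29520 (≈20.9010) theta=538673/343170 (≈1.5697)
After 9 (propagate distance d=26 (to screen)): x=33884941/549072 (≈61.7131) theta=538673/343170 (≈1.5697)
|theta_initial|=0.1000 |theta_final|=538673/343170 (≈1.5697) -> increased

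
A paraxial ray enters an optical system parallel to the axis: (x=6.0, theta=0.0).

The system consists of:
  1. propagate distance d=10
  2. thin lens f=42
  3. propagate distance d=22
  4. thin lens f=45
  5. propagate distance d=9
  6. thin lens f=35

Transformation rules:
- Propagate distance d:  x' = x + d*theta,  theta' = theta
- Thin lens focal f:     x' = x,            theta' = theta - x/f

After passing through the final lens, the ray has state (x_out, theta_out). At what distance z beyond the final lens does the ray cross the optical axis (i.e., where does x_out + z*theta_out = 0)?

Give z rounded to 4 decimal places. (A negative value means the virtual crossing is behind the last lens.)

Initial: x=6.0000 theta=0.0000
After 1 (propagate distance d=10): x=6.0000 theta=0.0000
After 2 (thin lens f=42): x=6.0000 theta=-1/7 (≈-0.1429)
After 3 (propagate distance d=22): x=20/7 (≈2.8571) theta=-1/7 (≈-0.1429)
After 4 (thin lens f=45): x=20/7 (≈2.8571) theta=-13/63 (≈-0.2063)
After 5 (propagate distance d=9): x=1.0000 theta=-13/63 (≈-0.2063)
After 6 (thin lens f=35): x=1.0000 theta=-74/315 (≈-0.2349)
z_focus = -x_out/theta_out = -(1.0000)/(-74/315) = 315/74 ≈ 4.2568
Rounded to 4 decimal places: z = 4.2568

Answer: 4.2568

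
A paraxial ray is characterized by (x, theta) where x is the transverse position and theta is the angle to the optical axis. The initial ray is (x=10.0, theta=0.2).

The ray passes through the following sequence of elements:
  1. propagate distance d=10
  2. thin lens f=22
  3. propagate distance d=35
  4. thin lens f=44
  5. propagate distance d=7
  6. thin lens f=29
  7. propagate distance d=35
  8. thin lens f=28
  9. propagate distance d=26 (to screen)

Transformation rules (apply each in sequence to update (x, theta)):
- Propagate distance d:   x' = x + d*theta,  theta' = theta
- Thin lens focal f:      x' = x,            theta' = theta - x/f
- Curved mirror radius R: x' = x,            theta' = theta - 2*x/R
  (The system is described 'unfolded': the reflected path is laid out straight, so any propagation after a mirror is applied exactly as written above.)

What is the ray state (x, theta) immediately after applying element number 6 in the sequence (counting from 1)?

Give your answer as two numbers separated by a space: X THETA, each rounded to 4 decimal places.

Initial: x=10.0000 theta=0.2000
After 1 (propagate distance d=10): x=12.0000 theta=0.2000
After 2 (thin lens f=22): x=12.0000 theta=-19/55 (≈-0.3455)
After 3 (propagate distance d=35): x=-1/11 (≈-0.0909) theta=-19/55 (≈-0.3455)
After 4 (thin lens f=44): x=-1/11 (≈-0.0909) theta=-831/2420 (≈-0.3434)
After 5 (propagate distance d=7): x=-6037/2420 (≈-2.4946) theta=-831/2420 (≈-0.3434)
After 6 (thin lens f=29): x=-6037/2420 (≈-2.4946) theta=-821/3190 (≈-0.2574)
Rounded to 4 decimal places: x = -2.4946, theta = -0.2574

Answer: -2.4946 -0.2574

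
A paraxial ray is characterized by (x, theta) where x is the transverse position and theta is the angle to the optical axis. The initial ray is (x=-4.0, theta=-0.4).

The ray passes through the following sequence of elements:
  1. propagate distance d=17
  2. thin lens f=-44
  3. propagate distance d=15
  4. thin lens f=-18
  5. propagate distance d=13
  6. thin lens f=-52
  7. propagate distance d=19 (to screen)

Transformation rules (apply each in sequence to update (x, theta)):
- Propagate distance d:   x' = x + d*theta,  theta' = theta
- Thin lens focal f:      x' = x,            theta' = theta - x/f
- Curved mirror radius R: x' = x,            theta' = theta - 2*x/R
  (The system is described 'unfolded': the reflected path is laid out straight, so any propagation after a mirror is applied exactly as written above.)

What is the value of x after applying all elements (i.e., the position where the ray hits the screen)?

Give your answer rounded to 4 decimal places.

Answer: -93.5031

Derivation:
Initial: x=-4.0000 theta=-0.4000
After 1 (propagate distance d=17): x=-10.8000 theta=-0.4000
After 2 (thin lens f=-44): x=-10.8000 theta=-71/110 (≈-0.6455)
After 3 (propagate distance d=15): x=-2253/110 (≈-20.4818) theta=-71/110 (≈-0.6455)
After 4 (thin lens f=-18): x=-2253/110 (≈-20.4818) theta=-107/60 (≈-1.7833)
After 5 (propagate distance d=13): x=-28819/660 (≈-43.6652) theta=-107/60 (≈-1.7833)
After 6 (thin lens f=-52): x=-28819/660 (≈-43.6652) theta=-90023/34320 (≈-2.6230)
After 7 (propagate distance d=19 (to screen)): x=-213935/2288 (≈-93.5031) theta=-90023/34320 (≈-2.6230)
Rounded to 4 decimal places: x = -93.5031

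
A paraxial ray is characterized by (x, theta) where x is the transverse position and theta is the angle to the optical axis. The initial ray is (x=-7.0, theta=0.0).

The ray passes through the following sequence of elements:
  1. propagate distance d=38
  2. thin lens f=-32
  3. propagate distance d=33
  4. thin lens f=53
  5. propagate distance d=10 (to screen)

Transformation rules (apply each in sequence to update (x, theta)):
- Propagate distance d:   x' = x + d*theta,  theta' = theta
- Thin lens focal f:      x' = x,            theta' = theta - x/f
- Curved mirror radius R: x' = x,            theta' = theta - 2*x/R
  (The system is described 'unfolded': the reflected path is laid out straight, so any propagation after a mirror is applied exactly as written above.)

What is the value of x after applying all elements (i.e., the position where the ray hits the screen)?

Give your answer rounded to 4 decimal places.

Answer: -13.7235

Derivation:
Initial: x=-7.0000 theta=0.0000
After 1 (propagate distance d=38): x=-7.0000 theta=0.0000
After 2 (thin lens f=-32): x=-7.0000 theta=-7/32 (≈-0.2188)
After 3 (propagate distance d=33): x=-455/32 (≈-14.2188) theta=-7/32 (≈-0.2188)
After 4 (thin lens f=53): x=-455/32 (≈-14.2188) theta=21/424 (≈0.0495)
After 5 (propagate distance d=10 (to screen)): x=-23275/1696 (≈-13.7235) theta=21/424 (≈0.0495)
Rounded to 4 decimal places: x = -13.7235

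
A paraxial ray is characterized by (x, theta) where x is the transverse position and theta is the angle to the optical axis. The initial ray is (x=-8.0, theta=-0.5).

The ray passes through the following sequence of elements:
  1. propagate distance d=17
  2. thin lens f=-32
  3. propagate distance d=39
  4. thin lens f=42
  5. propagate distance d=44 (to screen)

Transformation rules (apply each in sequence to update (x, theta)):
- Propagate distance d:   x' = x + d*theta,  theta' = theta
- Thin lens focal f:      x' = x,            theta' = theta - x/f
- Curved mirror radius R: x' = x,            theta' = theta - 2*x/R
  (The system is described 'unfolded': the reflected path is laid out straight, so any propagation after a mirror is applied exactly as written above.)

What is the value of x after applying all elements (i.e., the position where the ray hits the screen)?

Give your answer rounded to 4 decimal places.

Initial: x=-8.0000 theta=-0.5000
After 1 (propagate distance d=17): x=-16.5000 theta=-0.5000
After 2 (thin lens f=-32): x=-16.5000 theta=-65/64 (≈-1.0156)
After 3 (propagate distance d=39): x=-3591/64 (≈-56.1094) theta=-65/64 (≈-1.0156)
After 4 (thin lens f=42): x=-3591/64 (≈-56.1094) theta=41/128 (≈0.3203)
After 5 (propagate distance d=44 (to screen)): x=-2689/64 (≈-42.0156) theta=41/128 (≈0.3203)
Rounded to 4 decimal places: x = -42.0156

Answer: -42.0156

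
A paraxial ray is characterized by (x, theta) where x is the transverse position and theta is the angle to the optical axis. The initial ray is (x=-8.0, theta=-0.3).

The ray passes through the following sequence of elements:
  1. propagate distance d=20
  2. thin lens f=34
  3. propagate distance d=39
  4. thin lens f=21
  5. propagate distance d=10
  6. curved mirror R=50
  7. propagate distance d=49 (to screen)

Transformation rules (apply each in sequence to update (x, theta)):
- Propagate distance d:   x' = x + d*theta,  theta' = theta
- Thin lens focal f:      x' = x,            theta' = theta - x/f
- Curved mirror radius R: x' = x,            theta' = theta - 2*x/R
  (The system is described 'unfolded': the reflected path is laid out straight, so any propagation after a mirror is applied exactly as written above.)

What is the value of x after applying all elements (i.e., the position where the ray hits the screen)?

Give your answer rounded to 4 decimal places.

Initial: x=-8.0000 theta=-0.3000
After 1 (propagate distance d=20): x=-14.0000 theta=-0.3000
After 2 (thin lens f=34): x=-14.0000 theta=19/170 (≈0.1118)
After 3 (propagate distance d=39): x=-1639/170 (≈-9.6412) theta=19/170 (≈0.1118)
After 4 (thin lens f=21): x=-1639/170 (≈-9.6412) theta=1019/1785 (≈0.5709)
After 5 (propagate distance d=10): x=-14039/3570 (≈-3.9325) theta=1019/1785 (≈0.5709)
After 6 (curved mirror R=50): x=-14039/3570 (≈-3.9325) theta=21663/29750 (≈0.7282)
After 7 (propagate distance d=49 (to screen)): x=1416743/44625 (≈31.7477) theta=21663/29750 (≈0.7282)
Rounded to 4 decimal places: x = 31.7477

Answer: 31.7477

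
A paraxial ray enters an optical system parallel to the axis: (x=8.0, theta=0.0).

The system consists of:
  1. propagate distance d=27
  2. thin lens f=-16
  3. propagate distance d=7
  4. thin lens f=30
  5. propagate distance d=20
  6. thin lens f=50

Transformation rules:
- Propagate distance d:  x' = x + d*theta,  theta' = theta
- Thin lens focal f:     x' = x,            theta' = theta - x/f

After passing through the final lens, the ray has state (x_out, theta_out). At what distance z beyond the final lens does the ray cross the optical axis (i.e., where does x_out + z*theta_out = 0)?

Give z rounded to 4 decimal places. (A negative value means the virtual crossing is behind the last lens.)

Initial: x=8.0000 theta=0.0000
After 1 (propagate distance d=27): x=8.0000 theta=0.0000
After 2 (thin lens f=-16): x=8.0000 theta=0.5000
After 3 (propagate distance d=7): x=11.5000 theta=0.5000
After 4 (thin lens f=30): x=11.5000 theta=7/60 (≈0.1167)
After 5 (propagate distance d=20): x=83/6 (≈13.8333) theta=7/60 (≈0.1167)
After 6 (thin lens f=50): x=83/6 (≈13.8333) theta=-0.1600
z_focus = -x_out/theta_out = -(83/6)/(-0.1600) = 2075/24 ≈ 86.4583
Rounded to 4 decimal places: z = 86.4583

Answer: 86.4583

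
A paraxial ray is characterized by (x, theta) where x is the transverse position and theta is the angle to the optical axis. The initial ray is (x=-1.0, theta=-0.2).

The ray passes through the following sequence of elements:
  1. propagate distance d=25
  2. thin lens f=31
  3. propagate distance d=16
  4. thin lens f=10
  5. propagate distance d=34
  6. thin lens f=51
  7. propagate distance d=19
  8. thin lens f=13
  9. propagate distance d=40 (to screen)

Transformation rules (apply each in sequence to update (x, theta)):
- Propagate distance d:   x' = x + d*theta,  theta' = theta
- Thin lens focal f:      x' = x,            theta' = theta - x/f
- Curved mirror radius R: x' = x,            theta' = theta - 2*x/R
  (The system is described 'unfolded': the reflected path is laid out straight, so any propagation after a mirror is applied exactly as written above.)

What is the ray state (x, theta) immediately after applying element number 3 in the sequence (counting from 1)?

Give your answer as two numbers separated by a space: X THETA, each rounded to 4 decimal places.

Answer: -6.1032 -0.0065

Derivation:
Initial: x=-1.0000 theta=-0.2000
After 1 (propagate distance d=25): x=-6.0000 theta=-0.2000
After 2 (thin lens f=31): x=-6.0000 theta=-1/155 (≈-0.0065)
After 3 (propagate distance d=16): x=-946/155 (≈-6.1032) theta=-1/155 (≈-0.0065)
Rounded to 4 decimal places: x = -6.1032, theta = -0.0065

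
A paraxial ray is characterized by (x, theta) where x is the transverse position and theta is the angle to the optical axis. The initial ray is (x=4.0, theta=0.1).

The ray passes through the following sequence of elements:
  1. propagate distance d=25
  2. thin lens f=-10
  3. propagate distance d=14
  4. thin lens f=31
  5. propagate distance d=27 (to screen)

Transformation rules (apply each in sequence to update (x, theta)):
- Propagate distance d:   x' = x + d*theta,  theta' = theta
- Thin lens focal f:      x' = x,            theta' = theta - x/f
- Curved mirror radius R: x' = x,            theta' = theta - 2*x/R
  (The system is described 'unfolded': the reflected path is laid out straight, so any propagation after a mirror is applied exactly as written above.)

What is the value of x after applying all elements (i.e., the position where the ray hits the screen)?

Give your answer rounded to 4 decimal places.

Answer: 22.4435

Derivation:
Initial: x=4.0000 theta=0.1000
After 1 (propagate distance d=25): x=6.5000 theta=0.1000
After 2 (thin lens f=-10): x=6.5000 theta=0.7500
After 3 (propagate distance d=14): x=17.0000 theta=0.7500
After 4 (thin lens f=31): x=17.0000 theta=25/124 (≈0.2016)
After 5 (propagate distance d=27 (to screen)): x=2783/124 (≈22.4435) theta=25/124 (≈0.2016)
Rounded to 4 decimal places: x = 22.4435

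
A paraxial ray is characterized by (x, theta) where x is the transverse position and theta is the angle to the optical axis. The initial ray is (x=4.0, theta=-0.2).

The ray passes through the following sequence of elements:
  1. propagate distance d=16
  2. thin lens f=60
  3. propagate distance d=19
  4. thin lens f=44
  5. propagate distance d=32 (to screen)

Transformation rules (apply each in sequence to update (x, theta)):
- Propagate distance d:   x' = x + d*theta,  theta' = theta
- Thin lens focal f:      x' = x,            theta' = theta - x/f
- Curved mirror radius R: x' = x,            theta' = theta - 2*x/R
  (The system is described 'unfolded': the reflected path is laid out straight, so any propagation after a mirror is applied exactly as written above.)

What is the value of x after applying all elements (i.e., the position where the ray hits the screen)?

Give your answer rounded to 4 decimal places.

Initial: x=4.0000 theta=-0.2000
After 1 (propagate distance d=16): x=0.8000 theta=-0.2000
After 2 (thin lens f=60): x=0.8000 theta=-16/75 (≈-0.2133)
After 3 (propagate distance d=19): x=-244/75 (≈-3.2533) theta=-16/75 (≈-0.2133)
After 4 (thin lens f=44): x=-244/75 (≈-3.2533) theta=-23/165 (≈-0.1394)
After 5 (propagate distance d=32 (to screen)): x=-6364/825 (≈-7.7139) theta=-23/165 (≈-0.1394)
Rounded to 4 decimal places: x = -7.7139

Answer: -7.7139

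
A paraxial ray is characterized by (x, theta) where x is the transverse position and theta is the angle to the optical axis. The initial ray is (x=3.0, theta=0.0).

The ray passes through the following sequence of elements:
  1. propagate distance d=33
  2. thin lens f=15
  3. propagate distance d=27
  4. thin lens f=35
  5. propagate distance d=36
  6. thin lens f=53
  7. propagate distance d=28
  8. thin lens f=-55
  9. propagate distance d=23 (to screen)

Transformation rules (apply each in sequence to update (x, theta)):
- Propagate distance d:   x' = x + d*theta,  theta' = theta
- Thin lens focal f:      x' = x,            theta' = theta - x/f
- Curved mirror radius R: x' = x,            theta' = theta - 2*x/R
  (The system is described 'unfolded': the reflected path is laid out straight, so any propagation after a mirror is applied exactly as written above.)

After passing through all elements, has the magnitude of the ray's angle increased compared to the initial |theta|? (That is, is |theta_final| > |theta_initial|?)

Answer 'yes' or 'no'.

Answer: yes

Derivation:
Initial: x=3.0000 theta=0.0000
After 1 (propagate distance d=33): x=3.0000 theta=0.0000
After 2 (thin lens f=15): x=3.0000 theta=-0.2000
After 3 (propagate distance d=27): x=-2.4000 theta=-0.2000
After 4 (thin lens f=35): x=-2.4000 theta=-23/175 (≈-0.1314)
After 5 (propagate distance d=36): x=-1248/175 (≈-7.1314) theta=-23/175 (≈-0.1314)
After 6 (thin lens f=53): x=-1248/175 (≈-7.1314) theta=29/9275 (≈0.0031)
After 7 (propagate distance d=28): x=-65332/9275 (≈-7.0439) theta=29/9275 (≈0.0031)
After 8 (thin lens f=-55): x=-65332/9275 (≈-7.0439) theta=-63737/510125 (≈-0.1249)
After 9 (propagate distance d=23 (to screen)): x=-5059211/510125 (≈-9.9176) theta=-63737/510125 (≈-0.1249)
|theta_initial|=0.0000 |theta_final|=63737/510125 (≈0.1249) -> increased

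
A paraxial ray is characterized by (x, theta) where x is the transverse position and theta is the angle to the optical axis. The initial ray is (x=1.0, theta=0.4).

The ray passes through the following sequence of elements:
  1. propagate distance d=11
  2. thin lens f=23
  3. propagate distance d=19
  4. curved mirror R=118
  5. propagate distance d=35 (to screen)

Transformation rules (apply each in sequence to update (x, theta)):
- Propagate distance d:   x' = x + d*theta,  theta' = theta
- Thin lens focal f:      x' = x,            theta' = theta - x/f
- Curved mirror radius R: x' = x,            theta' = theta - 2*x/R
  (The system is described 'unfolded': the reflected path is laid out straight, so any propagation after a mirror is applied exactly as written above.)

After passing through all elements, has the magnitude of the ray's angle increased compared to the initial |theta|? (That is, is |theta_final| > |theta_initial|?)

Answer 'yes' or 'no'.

Initial: x=1.0000 theta=0.4000
After 1 (propagate distance d=11): x=5.4000 theta=0.4000
After 2 (thin lens f=23): x=5.4000 theta=19/115 (≈0.1652)
After 3 (propagate distance d=19): x=982/115 (≈8.5391) theta=19/115 (≈0.1652)
After 4 (curved mirror R=118): x=982/115 (≈8.5391) theta=139/6785 (≈0.0205)
After 5 (propagate distance d=35 (to screen)): x=62803/6785 (≈9.2562) theta=139/6785 (≈0.0205)
|theta_initial|=0.4000 |theta_final|=139/6785 (≈0.0205) -> not increased

Answer: no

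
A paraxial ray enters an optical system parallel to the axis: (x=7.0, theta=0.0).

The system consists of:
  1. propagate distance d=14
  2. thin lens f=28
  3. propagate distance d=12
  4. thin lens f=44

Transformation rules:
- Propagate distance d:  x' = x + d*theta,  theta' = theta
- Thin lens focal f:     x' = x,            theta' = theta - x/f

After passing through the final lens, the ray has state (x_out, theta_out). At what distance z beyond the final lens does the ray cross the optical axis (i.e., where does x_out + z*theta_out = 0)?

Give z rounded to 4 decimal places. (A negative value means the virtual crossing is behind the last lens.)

Initial: x=7.0000 theta=0.0000
After 1 (propagate distance d=14): x=7.0000 theta=0.0000
After 2 (thin lens f=28): x=7.0000 theta=-0.2500
After 3 (propagate distance d=12): x=4.0000 theta=-0.2500
After 4 (thin lens f=44): x=4.0000 theta=-15/44 (≈-0.3409)
z_focus = -x_out/theta_out = -(4.0000)/(-15/44) = 176/15 ≈ 11.7333
Rounded to 4 decimal places: z = 11.7333

Answer: 11.7333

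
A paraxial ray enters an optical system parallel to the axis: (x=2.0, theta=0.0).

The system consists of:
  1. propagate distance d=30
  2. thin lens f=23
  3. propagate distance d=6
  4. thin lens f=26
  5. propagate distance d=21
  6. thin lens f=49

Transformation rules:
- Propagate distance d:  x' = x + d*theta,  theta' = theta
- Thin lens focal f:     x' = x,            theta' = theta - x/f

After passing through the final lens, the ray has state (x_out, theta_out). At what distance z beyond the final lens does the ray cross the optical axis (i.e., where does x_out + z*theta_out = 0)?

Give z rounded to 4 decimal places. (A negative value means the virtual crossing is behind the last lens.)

Initial: x=2.0000 theta=0.0000
After 1 (propagate distance d=30): x=2.0000 theta=0.0000
After 2 (thin lens f=23): x=2.0000 theta=-2/23 (≈-0.0870)
After 3 (propagate distance d=6): x=34/23 (≈1.4783) theta=-2/23 (≈-0.0870)
After 4 (thin lens f=26): x=34/23 (≈1.4783) theta=-43/299 (≈-0.1438)
After 5 (propagate distance d=21): x=-461/299 (≈-1.5418) theta=-43/299 (≈-0.1438)
After 6 (thin lens f=49): x=-461/299 (≈-1.5418) theta=-1646/14651 (≈-0.1123)
z_focus = -x_out/theta_out = -(-461/299)/(-1646/14651) = -22589/1646 ≈ -13.7236
Rounded to 4 decimal places: z = -13.7236

Answer: -13.7236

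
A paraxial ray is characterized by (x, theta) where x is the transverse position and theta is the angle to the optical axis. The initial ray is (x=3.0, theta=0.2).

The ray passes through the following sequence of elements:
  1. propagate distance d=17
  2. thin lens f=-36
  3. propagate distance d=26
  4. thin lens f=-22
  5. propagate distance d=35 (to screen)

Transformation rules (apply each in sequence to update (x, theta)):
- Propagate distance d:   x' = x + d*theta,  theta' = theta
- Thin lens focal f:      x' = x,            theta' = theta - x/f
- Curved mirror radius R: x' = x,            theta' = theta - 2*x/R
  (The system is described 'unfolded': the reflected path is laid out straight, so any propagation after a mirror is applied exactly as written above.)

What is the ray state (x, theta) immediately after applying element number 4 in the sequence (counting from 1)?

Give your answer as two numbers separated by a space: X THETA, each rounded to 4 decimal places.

Initial: x=3.0000 theta=0.2000
After 1 (propagate distance d=17): x=6.4000 theta=0.2000
After 2 (thin lens f=-36): x=6.4000 theta=17/45 (≈0.3778)
After 3 (propagate distance d=26): x=146/9 (≈16.2222) theta=17/45 (≈0.3778)
After 4 (thin lens f=-22): x=146/9 (≈16.2222) theta=184/165 (≈1.1152)
Rounded to 4 decimal places: x = 16.2222, theta = 1.1152

Answer: 16.2222 1.1152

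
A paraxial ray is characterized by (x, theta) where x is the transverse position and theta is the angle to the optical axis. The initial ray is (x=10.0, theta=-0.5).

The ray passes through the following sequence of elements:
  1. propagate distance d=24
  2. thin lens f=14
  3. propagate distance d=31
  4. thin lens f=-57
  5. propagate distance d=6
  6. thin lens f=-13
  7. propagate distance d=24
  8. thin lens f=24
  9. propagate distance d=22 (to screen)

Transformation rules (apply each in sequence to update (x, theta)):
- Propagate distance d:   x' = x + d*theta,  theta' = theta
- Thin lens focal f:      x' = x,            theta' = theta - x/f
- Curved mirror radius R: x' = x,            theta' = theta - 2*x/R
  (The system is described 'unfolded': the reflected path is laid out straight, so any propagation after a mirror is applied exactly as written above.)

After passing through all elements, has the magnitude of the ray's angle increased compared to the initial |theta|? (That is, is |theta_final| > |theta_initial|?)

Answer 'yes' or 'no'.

Answer: yes

Derivation:
Initial: x=10.0000 theta=-0.5000
After 1 (propagate distance d=24): x=-2.0000 theta=-0.5000
After 2 (thin lens f=14): x=-2.0000 theta=-5/14 (≈-0.3571)
After 3 (propagate distance d=31): x=-183/14 (≈-13.0714) theta=-5/14 (≈-0.3571)
After 4 (thin lens f=-57): x=-183/14 (≈-13.0714) theta=-78/133 (≈-0.5865)
After 5 (propagate distance d=6): x=-4413/266 (≈-16.5902) theta=-78/133 (≈-0.5865)
After 6 (thin lens f=-13): x=-4413/266 (≈-16.5902) theta=-339/182 (≈-1.8626)
After 7 (propagate distance d=24): x=-30279/494 (≈-61.2935) theta=-339/182 (≈-1.8626)
After 8 (thin lens f=24): x=-30279/494 (≈-61.2935) theta=1471/2128 (≈0.6913)
After 9 (propagate distance d=22 (to screen)): x=-637459/13832 (≈-46.0858) theta=1471/2128 (≈0.6913)
|theta_initial|=0.5000 |theta_final|=1471/2128 (≈0.6913) -> increased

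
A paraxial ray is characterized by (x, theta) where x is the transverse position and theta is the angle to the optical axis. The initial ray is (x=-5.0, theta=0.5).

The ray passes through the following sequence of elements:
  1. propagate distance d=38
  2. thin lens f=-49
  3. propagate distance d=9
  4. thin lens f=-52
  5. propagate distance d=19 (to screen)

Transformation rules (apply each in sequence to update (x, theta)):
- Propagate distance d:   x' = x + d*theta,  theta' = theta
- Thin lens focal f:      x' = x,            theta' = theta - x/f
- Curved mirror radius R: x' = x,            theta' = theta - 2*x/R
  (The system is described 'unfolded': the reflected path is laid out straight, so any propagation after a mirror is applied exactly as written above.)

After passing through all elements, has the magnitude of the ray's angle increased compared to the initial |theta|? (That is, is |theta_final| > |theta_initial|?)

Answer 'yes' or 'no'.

Answer: yes

Derivation:
Initial: x=-5.0000 theta=0.5000
After 1 (propagate distance d=38): x=14.0000 theta=0.5000
After 2 (thin lens f=-49): x=14.0000 theta=11/14 (≈0.7857)
After 3 (propagate distance d=9): x=295/14 (≈21.0714) theta=11/14 (≈0.7857)
After 4 (thin lens f=-52): x=295/14 (≈21.0714) theta=867/728 (≈1.1909)
After 5 (propagate distance d=19 (to screen)): x=31813/728 (≈43.6992) theta=867/728 (≈1.1909)
|theta_initial|=0.5000 |theta_final|=867/728 (≈1.1909) -> increased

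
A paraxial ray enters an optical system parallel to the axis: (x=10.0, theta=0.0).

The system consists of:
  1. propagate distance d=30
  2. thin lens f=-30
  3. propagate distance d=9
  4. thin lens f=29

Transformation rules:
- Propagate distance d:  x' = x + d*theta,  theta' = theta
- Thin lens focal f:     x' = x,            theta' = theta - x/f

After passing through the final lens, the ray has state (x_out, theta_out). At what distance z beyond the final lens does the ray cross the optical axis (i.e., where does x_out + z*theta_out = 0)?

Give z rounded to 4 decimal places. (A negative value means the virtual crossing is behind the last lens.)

Answer: 113.1000

Derivation:
Initial: x=10.0000 theta=0.0000
After 1 (propagate distance d=30): x=10.0000 theta=0.0000
After 2 (thin lens f=-30): x=10.0000 theta=1/3 (≈0.3333)
After 3 (propagate distance d=9): x=13.0000 theta=1/3 (≈0.3333)
After 4 (thin lens f=29): x=13.0000 theta=-10/87 (≈-0.1149)
z_focus = -x_out/theta_out = -(13.0000)/(-10/87) = 113.1000
Rounded to 4 decimal places: z = 113.1000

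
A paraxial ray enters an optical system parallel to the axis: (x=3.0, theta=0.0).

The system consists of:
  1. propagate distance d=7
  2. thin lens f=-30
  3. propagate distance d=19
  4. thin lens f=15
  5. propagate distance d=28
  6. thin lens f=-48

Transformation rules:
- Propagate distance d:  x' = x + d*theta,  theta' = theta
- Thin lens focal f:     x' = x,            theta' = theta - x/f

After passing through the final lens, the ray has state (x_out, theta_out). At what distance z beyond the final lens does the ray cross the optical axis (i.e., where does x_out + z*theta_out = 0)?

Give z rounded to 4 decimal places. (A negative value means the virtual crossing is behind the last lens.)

Initial: x=3.0000 theta=0.0000
After 1 (propagate distance d=7): x=3.0000 theta=0.0000
After 2 (thin lens f=-30): x=3.0000 theta=0.1000
After 3 (propagate distance d=19): x=4.9000 theta=0.1000
After 4 (thin lens f=15): x=4.9000 theta=-17/75 (≈-0.2267)
After 5 (propagate distance d=28): x=-217/150 (≈-1.4467) theta=-17/75 (≈-0.2267)
After 6 (thin lens f=-48): x=-217/150 (≈-1.4467) theta=-1849/7200 (≈-0.2568)
z_focus = -x_out/theta_out = -(-217/150)/(-1849/7200) = -10416/1849 ≈ -5.6333
Rounded to 4 decimal places: z = -5.6333

Answer: -5.6333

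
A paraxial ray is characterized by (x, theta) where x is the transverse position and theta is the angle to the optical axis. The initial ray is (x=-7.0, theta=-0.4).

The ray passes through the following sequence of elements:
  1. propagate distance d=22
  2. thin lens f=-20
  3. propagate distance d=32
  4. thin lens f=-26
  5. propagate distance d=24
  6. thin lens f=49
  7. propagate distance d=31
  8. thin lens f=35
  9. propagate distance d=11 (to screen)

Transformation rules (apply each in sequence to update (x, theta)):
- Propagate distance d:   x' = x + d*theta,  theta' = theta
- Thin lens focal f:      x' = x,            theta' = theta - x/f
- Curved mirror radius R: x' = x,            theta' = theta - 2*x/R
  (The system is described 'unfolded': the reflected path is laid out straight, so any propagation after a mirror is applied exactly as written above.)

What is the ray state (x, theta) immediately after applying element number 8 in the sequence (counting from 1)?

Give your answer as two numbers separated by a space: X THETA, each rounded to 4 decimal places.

Answer: -149.6858 3.7119

Derivation:
Initial: x=-7.0000 theta=-0.4000
After 1 (propagate distance d=22): x=-15.8000 theta=-0.4000
After 2 (thin lens f=-20): x=-15.8000 theta=-1.1900
After 3 (propagate distance d=32): x=-53.8800 theta=-1.1900
After 4 (thin lens f=-26): x=-53.8800 theta=-4241/1300 (≈-3.2623)
After 5 (propagate distance d=24): x=-42957/325 (≈-132.1754) theta=-4241/1300 (≈-3.2623)
After 6 (thin lens f=49): x=-42957/325 (≈-132.1754) theta=-35981/63700 (≈-0.5649)
After 7 (propagate distance d=31): x=-9534983/63700 (≈-149.6858) theta=-35981/63700 (≈-0.5649)
After 8 (thin lens f=35): x=-9534983/63700 (≈-149.6858) theta=2068912/557375 (≈3.7119)
Rounded to 4 decimal places: x = -149.6858, theta = 3.7119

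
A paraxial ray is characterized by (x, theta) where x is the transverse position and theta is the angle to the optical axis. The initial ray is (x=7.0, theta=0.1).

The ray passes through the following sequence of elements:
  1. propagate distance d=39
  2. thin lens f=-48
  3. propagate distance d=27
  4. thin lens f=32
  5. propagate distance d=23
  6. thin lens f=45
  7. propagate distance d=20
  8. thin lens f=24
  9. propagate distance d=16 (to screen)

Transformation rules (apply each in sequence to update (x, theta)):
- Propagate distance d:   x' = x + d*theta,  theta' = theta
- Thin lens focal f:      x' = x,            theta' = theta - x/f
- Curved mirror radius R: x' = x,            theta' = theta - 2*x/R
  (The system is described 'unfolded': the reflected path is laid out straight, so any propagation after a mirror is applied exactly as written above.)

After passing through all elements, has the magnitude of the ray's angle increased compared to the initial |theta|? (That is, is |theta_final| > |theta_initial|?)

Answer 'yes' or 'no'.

Initial: x=7.0000 theta=0.1000
After 1 (propagate distance d=39): x=10.9000 theta=0.1000
After 2 (thin lens f=-48): x=10.9000 theta=157/480 (≈0.3271)
After 3 (propagate distance d=27): x=3157/160 (≈19.7313) theta=157/480 (≈0.3271)
After 4 (thin lens f=32): x=3157/160 (≈19.7313) theta=-4447/15360 (≈-0.2895)
After 5 (propagate distance d=23): x=200791/15360 (≈13.0723) theta=-4447/15360 (≈-0.2895)
After 6 (thin lens f=45): x=200791/15360 (≈13.0723) theta=-200453/345600 (≈-0.5800)
After 7 (propagate distance d=20): x=40699/27648 (≈1.4720) theta=-200453/345600 (≈-0.5800)
After 8 (thin lens f=24): x=40699/27648 (≈1.4720) theta=-10639219/16588800 (≈-0.6413)
After 9 (propagate distance d=16 (to screen)): x=-18226013/2073600 (≈-8.7896) theta=-10639219/16588800 (≈-0.6413)
|theta_initial|=0.1000 |theta_final|=10639219/16588800 (≈0.6413) -> increased

Answer: yes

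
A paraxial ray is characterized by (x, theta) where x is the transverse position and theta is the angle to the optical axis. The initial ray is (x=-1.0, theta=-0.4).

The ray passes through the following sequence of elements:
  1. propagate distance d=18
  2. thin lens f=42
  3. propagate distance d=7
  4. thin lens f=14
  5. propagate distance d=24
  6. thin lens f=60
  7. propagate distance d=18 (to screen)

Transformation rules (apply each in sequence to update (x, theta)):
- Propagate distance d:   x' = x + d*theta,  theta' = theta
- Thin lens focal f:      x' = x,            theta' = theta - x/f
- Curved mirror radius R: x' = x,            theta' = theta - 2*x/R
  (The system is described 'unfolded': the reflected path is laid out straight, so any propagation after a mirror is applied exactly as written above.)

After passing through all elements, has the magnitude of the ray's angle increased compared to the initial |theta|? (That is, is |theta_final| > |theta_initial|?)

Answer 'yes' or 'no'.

Answer: yes

Derivation:
Initial: x=-1.0000 theta=-0.4000
After 1 (propagate distance d=18): x=-8.2000 theta=-0.4000
After 2 (thin lens f=42): x=-8.2000 theta=-43/210 (≈-0.2048)
After 3 (propagate distance d=7): x=-289/30 (≈-9.6333) theta=-43/210 (≈-0.2048)
After 4 (thin lens f=14): x=-289/30 (≈-9.6333) theta=29/60 (≈0.4833)
After 5 (propagate distance d=24): x=59/30 (≈1.9667) theta=29/60 (≈0.4833)
After 6 (thin lens f=60): x=59/30 (≈1.9667) theta=811/1800 (≈0.4506)
After 7 (propagate distance d=18 (to screen)): x=3023/300 (≈10.0767) theta=811/1800 (≈0.4506)
|theta_initial|=0.4000 |theta_final|=811/1800 (≈0.4506) -> increased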